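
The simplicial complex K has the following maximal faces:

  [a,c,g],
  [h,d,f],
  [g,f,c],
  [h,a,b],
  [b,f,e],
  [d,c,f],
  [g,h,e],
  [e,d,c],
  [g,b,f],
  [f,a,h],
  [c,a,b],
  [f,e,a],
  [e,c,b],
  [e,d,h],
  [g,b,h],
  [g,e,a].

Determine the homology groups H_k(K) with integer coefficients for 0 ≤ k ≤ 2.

H_0 = Z,  H_1 = Z^2,  H_2 = Z.

Take the total order a < b < c < d < e < f < g < h on the vertex set. Then K (dimension 2) consists of the simplices:

  0-simplices (8): a, b, c, d, e, f, g, h
  1-simplices (24): ab, ac, ae, af, ag, ah, bc, be, bf, bg, bh, cd, ce, cf, cg, de, df, dh, ef, eg, eh, fg, fh, gh
  2-simplices (16): abc, abh, acg, aef, aeg, afh, bce, bef, bfg, bgh, cde, cdf, cfg, deh, dfh, egh

so the chain groups are C_0 ≅ Z^8, C_1 ≅ Z^24, C_2 ≅ Z^16.

Boundary ∂_1: C_1 → C_0 maps an edge to its endpoints' difference, ∂[p,q] = q − p. For instance
  ∂bg = g − b.
This gives a 8×24 integer matrix of rank 7; reducing to Smith normal form yields diagonal entries (1,1,1,1,1,1,1).

The boundary map ∂_2: C_2 → C_1 maps a triangle to the signed sum of its edges. For instance
  ∂aef = ef − af + ae,
  ∂abc = bc − ac + ab.
This gives a 24×16 integer matrix of rank 15; reducing to Smith normal form yields diagonal entries (1,1,1,1,1,1,1,1,1,1,1,1,1,1,1).

Computing H_k = (kernel of ∂_k) / (image of ∂_{k+1}):

  H_0: rank C_0 − rank ∂_1 = 8 − 7 = 1, and the invariant factors of ∂_1 are all 1, so H_0 = Z.
  H_1: rank ker ∂_1 − rank ∂_2 = (24 − 7) − 15 = 2, and the invariant factors of ∂_2 are all 1, so H_1 = Z^2.
  H_2: rank ker ∂_2 − rank ∂_3 = (16 − 15) − 0 = 1, and there is no ∂_3, so H_2 = Z.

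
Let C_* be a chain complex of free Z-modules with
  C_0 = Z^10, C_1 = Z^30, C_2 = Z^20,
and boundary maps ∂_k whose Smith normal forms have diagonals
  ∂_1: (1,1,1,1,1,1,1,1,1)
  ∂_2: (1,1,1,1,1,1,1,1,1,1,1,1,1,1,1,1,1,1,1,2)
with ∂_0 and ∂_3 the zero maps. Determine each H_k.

H_0 ≅ Z,  H_1 ≅ Z × Z/2,  H_2 = 0.

H_0: b_0 = 10 − 0 − 9 = 1; torsion from ∂_1 factors > 1: none. So H_0 ≅ Z.
H_1: b_1 = 30 − 9 − 20 = 1; torsion from ∂_2 factors > 1: [2]. So H_1 ≅ Z × Z/2.
H_2: b_2 = 20 − 20 − 0 = 0; torsion from ∂_3 factors > 1: none. So H_2 ≅ 0.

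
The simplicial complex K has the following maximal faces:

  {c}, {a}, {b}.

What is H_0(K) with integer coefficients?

Order the vertices as a < b < c. Listing each simplex with vertices in this order, K has dimension 0 with simplices:

  0-simplices (3): a, b, c

so the chain groups are C_0 ≅ Z^3.

From H_k ≅ ker(∂_k) / im(∂_{k+1}) we obtain:

  H_0: rank C_0 − rank ∂_1 = 3 − 0 = 3, and there is no ∂_1, so H_0 ≅ Z^3.

H_0 ≅ Z^3.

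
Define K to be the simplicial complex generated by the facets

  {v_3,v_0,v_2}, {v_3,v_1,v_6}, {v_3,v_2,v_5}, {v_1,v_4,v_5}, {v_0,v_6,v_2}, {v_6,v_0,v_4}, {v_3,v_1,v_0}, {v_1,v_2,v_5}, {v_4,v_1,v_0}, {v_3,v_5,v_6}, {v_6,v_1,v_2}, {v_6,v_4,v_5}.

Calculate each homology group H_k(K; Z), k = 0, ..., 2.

H_0 = Z,  H_1 = Z/2,  H_2 = 0.

Take the total order v_0 < v_1 < v_2 < v_3 < v_4 < v_5 < v_6 on the vertex set. Then K (dimension 2) consists of the simplices:

  0-simplices (7): [v_0], [v_1], [v_2], [v_3], [v_4], [v_5], [v_6]
  1-simplices (18): (18 of them)
  2-simplices (12): (12 of them)

so the chain groups are C_0 ≅ Z^7, C_1 ≅ Z^18, C_2 ≅ Z^12.

The boundary map ∂_1: C_1 → C_0 sends each edge [p,q] (with p < q) to q − p. For instance
  ∂[v_0,v_3] = [v_3] − [v_0].
As a 7×18 matrix over Z this has rank 6, with invariant factors (1,1,1,1,1,1).

∂_2: C_2 → C_1 acts by ∂[p,q,r] = [q,r] − [p,r] + [p,q]. For instance
  ∂[v_1,v_2,v_5] = [v_2,v_5] − [v_1,v_5] + [v_1,v_2],
  ∂[v_3,v_5,v_6] = [v_5,v_6] − [v_3,v_6] + [v_3,v_5].
As a 18×12 matrix over Z this has rank 12, with invariant factors (1,1,1,1,1,1,1,1,1,1,1,2).

Computing H_k = (kernel of ∂_k) / (image of ∂_{k+1}):

  H_0: rank C_0 − rank ∂_1 = 7 − 6 = 1, and the invariant factors of ∂_1 are all 1, so H_0 ≅ Z.
  H_1: rank ker ∂_1 − rank ∂_2 = (18 − 6) − 12 = 0, and ∂_2 has invariant factor 2 > 1, so H_1 ≅ Z/2.
  H_2: rank ker ∂_2 − rank ∂_3 = (12 − 12) − 0 = 0, and there is no ∂_3, so H_2 ≅ 0.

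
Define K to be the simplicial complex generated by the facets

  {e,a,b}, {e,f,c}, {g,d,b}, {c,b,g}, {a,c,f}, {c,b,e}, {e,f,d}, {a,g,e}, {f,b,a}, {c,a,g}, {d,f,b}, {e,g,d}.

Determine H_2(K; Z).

We work with the vertex ordering a < b < c < d < e < f < g. The simplices of K, each written with vertices in increasing order, are:

  0-simplices (7): a, b, c, d, e, f, g
  1-simplices (18): ab, ac, ae, af, ag, bc, bd, be, bf, bg, ce, cf, cg, de, df, dg, ef, eg
  2-simplices (12): abe, abf, acf, acg, aeg, bce, bcg, bdf, bdg, cef, def, deg

Hence C_0 ≅ Z^7, C_1 ≅ Z^18, C_2 ≅ Z^12.

The boundary map ∂_1: C_1 → C_0 sends each edge [p,q] (with p < q) to q − p. For instance
  ∂dg = g − d.
The resulting 7×18 matrix has rank 6, and its Smith normal form has invariant factors (1,1,1,1,1,1).

The boundary map ∂_2: C_2 → C_1 sends each 2-simplex [p,q,r] to [q,r] − [p,r] + [p,q]. For instance
  ∂bce = ce − be + bc,
  ∂deg = eg − dg + de.
The 18×12 boundary matrix has rank 12 and Smith normal form diag(1,1,1,1,1,1,1,1,1,1,1,2).

Computing H_k = (kernel of ∂_k) / (image of ∂_{k+1}):

  H_2: rank ker ∂_2 − rank ∂_3 = (12 − 12) − 0 = 0, and there is no ∂_3, so H_2 ≅ 0.

H_2 = 0.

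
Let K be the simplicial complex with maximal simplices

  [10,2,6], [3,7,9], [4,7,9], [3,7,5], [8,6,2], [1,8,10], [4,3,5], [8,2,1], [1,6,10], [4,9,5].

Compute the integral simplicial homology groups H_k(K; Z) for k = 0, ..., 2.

Fix the vertex order 1 < 2 < 3 < 4 < 5 < 6 < 7 < 8 < 9 < 10 and write every simplex with vertices in increasing order. Then dim K = 2 and the simplices of K are:

  0-simplices (10): [1], [2], [3], [4], [5], [6], [7], [8], [9], [10]
  1-simplices (20): [1,2], [1,6], [1,8], [1,10], [2,6], [2,8], [2,10], [3,4], [3,5], [3,7], [3,9], [4,5], [4,7], [4,9], [5,7], [5,9], [6,8], [6,10], [7,9], [8,10]
  2-simplices (10): [1,2,8], [1,6,10], [1,8,10], [2,6,8], [2,6,10], [3,4,5], [3,5,7], [3,7,9], [4,5,9], [4,7,9]

giving chain groups C_0 ≅ Z^10, C_1 ≅ Z^20, C_2 ≅ Z^10.

The boundary map ∂_1: C_1 → C_0 maps an edge to its endpoints' difference, ∂[p,q] = q − p.
As a 10×20 matrix over Z this has rank 8, with invariant factors (1,1,1,1,1,1,1,1).

The boundary map ∂_2: C_2 → C_1 sends each 2-simplex [p,q,r] to [q,r] − [p,r] + [p,q]. For instance
  ∂[1,2,8] = [2,8] − [1,8] + [1,2],
  ∂[1,8,10] = [8,10] − [1,10] + [1,8].
The resulting 20×10 matrix has rank 10, and its Smith normal form has invariant factors (1,1,1,1,1,1,1,1,1,1).

From H_k ≅ ker(∂_k) / im(∂_{k+1}) we obtain:

  H_0: rank C_0 − rank ∂_1 = 10 − 8 = 2, and the invariant factors of ∂_1 are all 1, so H_0 = Z^2.
  H_1: rank ker ∂_1 − rank ∂_2 = (20 − 8) − 10 = 2, and the invariant factors of ∂_2 are all 1, so H_1 = Z^2.
  H_2: rank ker ∂_2 − rank ∂_3 = (10 − 10) − 0 = 0, and there is no ∂_3, so H_2 = 0.

H_0 = Z^2,  H_1 = Z^2,  H_2 = 0.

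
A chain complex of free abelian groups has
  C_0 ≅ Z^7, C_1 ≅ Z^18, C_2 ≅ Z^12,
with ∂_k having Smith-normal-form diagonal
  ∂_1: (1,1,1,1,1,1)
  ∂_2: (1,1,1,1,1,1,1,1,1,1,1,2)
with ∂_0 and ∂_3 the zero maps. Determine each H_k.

H_0 ≅ Z,  H_1 ≅ Z/2Z,  H_2 = 0.

H_0: b_0 = 7 − 0 − 6 = 1; torsion from ∂_1 factors > 1: none. So H_0 ≅ Z.
H_1: b_1 = 18 − 6 − 12 = 0; torsion from ∂_2 factors > 1: [2]. So H_1 ≅ Z/2Z.
H_2: b_2 = 12 − 12 − 0 = 0; torsion from ∂_3 factors > 1: none. So H_2 ≅ 0.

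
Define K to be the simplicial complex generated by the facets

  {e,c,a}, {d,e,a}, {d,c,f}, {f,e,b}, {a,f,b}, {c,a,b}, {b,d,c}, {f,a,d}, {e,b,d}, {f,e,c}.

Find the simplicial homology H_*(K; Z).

Order the vertices as a < b < c < d < e < f. Listing each simplex with vertices in this order, K has dimension 2 with simplices:

  0-simplices (6): a, b, c, d, e, f
  1-simplices (15): ab, ac, ad, ae, af, bc, bd, be, bf, cd, ce, cf, de, df, ef
  2-simplices (10): abc, abf, ace, ade, adf, bcd, bde, bef, cdf, cef

giving chain groups C_0 ≅ Z^6, C_1 ≅ Z^15, C_2 ≅ Z^10.

The boundary map ∂_1: C_1 → C_0 sends each edge [p,q] (with p < q) to q − p. For instance
  ∂df = f − d.
The resulting 6×15 matrix has rank 5, and its Smith normal form has invariant factors (1,1,1,1,1).

∂_2: C_2 → C_1 maps a triangle to the signed sum of its edges. For instance
  ∂abf = bf − af + ab,
  ∂bef = ef − bf + be.
As a 15×10 matrix over Z this has rank 10, with invariant factors (1,1,1,1,1,1,1,1,1,2).

Now H_k = ker ∂_k / im ∂_{k+1}, so:

  H_0: rank C_0 − rank ∂_1 = 6 − 5 = 1, and the invariant factors of ∂_1 are all 1, so H_0 = Z.
  H_1: rank ker ∂_1 − rank ∂_2 = (15 − 5) − 10 = 0, and ∂_2 has invariant factor 2 > 1, so H_1 = Z/2.
  H_2: rank ker ∂_2 − rank ∂_3 = (10 − 10) − 0 = 0, and there is no ∂_3, so H_2 = 0.

(K is a triangulation of the real projective plane RP^2.)

H_0 = Z,  H_1 = Z/2,  H_2 = 0.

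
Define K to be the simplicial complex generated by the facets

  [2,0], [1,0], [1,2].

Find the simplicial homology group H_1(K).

We work with the vertex ordering 0 < 1 < 2. The simplices of K, each written with vertices in increasing order, are:

  0-simplices (3): [0], [1], [2]
  1-simplices (3): [0,1], [0,2], [1,2]

giving chain groups C_0 ≅ Z^3, C_1 ≅ Z^3.

The boundary map ∂_1: C_1 → C_0 is given by ∂[p,q] = [q] − [p].
The 3×3 boundary matrix has rank 2 and Smith normal form diag(1,1).

Computing H_k = (kernel of ∂_k) / (image of ∂_{k+1}):

  H_1: rank ker ∂_1 − rank ∂_2 = (3 − 2) − 0 = 1, and there is no ∂_2, so H_1 ≅ Z.

H_1 = Z.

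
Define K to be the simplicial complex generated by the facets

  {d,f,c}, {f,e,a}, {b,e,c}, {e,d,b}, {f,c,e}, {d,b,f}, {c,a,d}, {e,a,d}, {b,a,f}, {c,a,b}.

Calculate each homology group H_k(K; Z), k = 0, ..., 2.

Fix the vertex order a < b < c < d < e < f and write every simplex with vertices in increasing order. Then dim K = 2 and the simplices of K are:

  0-simplices (6): a, b, c, d, e, f
  1-simplices (15): ab, ac, ad, ae, af, bc, bd, be, bf, cd, ce, cf, de, df, ef
  2-simplices (10): abc, abf, acd, ade, aef, bce, bde, bdf, cdf, cef

Hence C_0 ≅ Z^6, C_1 ≅ Z^15, C_2 ≅ Z^10.

∂_1: C_1 → C_0 sends each edge [p,q] (with p < q) to q − p.
This gives a 6×15 integer matrix of rank 5; reducing to Smith normal form yields diagonal entries (1,1,1,1,1).

The boundary map ∂_2: C_2 → C_1 sends each 2-simplex [p,q,r] to [q,r] − [p,r] + [p,q]. For instance
  ∂cdf = df − cf + cd,
  ∂bce = ce − be + bc.
As a 15×10 matrix over Z this has rank 10, with invariant factors (1,1,1,1,1,1,1,1,1,2).

From H_k ≅ ker(∂_k) / im(∂_{k+1}) we obtain:

  H_0: rank C_0 − rank ∂_1 = 6 − 5 = 1, and the invariant factors of ∂_1 are all 1, so H_0 ≅ Z.
  H_1: rank ker ∂_1 − rank ∂_2 = (15 − 5) − 10 = 0, and ∂_2 has invariant factor 2 > 1, so H_1 ≅ Z_2.
  H_2: rank ker ∂_2 − rank ∂_3 = (10 − 10) − 0 = 0, and there is no ∂_3, so H_2 ≅ 0.

H_0 ≅ Z,  H_1 ≅ Z_2,  H_2 = 0.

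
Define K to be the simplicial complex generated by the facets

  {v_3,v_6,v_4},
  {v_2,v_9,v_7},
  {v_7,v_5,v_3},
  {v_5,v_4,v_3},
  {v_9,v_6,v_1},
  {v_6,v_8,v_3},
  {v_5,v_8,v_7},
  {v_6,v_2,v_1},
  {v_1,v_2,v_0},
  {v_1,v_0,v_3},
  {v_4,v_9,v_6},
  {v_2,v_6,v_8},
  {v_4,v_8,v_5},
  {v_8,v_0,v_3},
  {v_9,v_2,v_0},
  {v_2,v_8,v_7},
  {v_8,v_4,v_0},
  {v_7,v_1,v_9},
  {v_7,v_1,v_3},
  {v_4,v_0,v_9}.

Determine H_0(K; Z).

H_0 ≅ Z.

Order the vertices as v_0 < v_1 < v_2 < v_3 < v_4 < v_5 < v_6 < v_7 < v_8 < v_9. Listing each simplex with vertices in this order, K has dimension 2 with simplices:

  0-simplices (10): [v_0], [v_1], [v_2], [v_3], [v_4], [v_5], [v_6], [v_7], [v_8], [v_9]
  1-simplices (30): (30 of them)
  2-simplices (20): (20 of them)

giving chain groups C_0 ≅ Z^10, C_1 ≅ Z^30, C_2 ≅ Z^20.

∂_1: C_1 → C_0 sends each edge [p,q] (with p < q) to q − p.
The 10×30 boundary matrix has rank 9 and Smith normal form diag(1,1,1,1,1,1,1,1,1).

Boundary ∂_2: C_2 → C_1 maps a triangle to the signed sum of its edges. For instance
  ∂[v_1,v_7,v_9] = [v_7,v_9] − [v_1,v_9] + [v_1,v_7],
  ∂[v_3,v_4,v_6] = [v_4,v_6] − [v_3,v_6] + [v_3,v_4].
This gives a 30×20 integer matrix of rank 20; reducing to Smith normal form yields diagonal entries (1,1,1,1,1,1,1,1,1,1,1,1,1,1,1,1,1,1,1,2).

Now H_k = ker ∂_k / im ∂_{k+1}, so:

  H_0: rank C_0 − rank ∂_1 = 10 − 9 = 1, and the invariant factors of ∂_1 are all 1, so H_0 = Z.

(K is a triangulation of the Klein bottle.)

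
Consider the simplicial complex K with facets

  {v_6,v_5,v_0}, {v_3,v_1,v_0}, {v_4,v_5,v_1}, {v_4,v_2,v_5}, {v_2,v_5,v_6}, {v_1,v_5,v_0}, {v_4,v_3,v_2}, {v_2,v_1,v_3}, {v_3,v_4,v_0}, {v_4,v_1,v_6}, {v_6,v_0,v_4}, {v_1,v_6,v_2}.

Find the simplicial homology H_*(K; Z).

Fix the vertex order v_0 < v_1 < v_2 < v_3 < v_4 < v_5 < v_6 and write every simplex with vertices in increasing order. Then dim K = 2 and the simplices of K are:

  0-simplices (7): [v_0], [v_1], [v_2], [v_3], [v_4], [v_5], [v_6]
  1-simplices (18): (18 of them)
  2-simplices (12): (12 of them)

so the chain groups are C_0 ≅ Z^7, C_1 ≅ Z^18, C_2 ≅ Z^12.

∂_1: C_1 → C_0 sends each edge [p,q] (with p < q) to q − p.
As a 7×18 matrix over Z this has rank 6, with invariant factors (1,1,1,1,1,1).

Boundary ∂_2: C_2 → C_1 sends each 2-simplex [p,q,r] to [q,r] − [p,r] + [p,q]. For instance
  ∂[v_2,v_4,v_5] = [v_4,v_5] − [v_2,v_5] + [v_2,v_4],
  ∂[v_1,v_4,v_5] = [v_4,v_5] − [v_1,v_5] + [v_1,v_4].
As a 18×12 matrix over Z this has rank 12, with invariant factors (1,1,1,1,1,1,1,1,1,1,1,2).

Reading off H_k = ker ∂_k / im ∂_{k+1}:

  H_0: rank C_0 − rank ∂_1 = 7 − 6 = 1, and the invariant factors of ∂_1 are all 1, so H_0 = Z.
  H_1: rank ker ∂_1 − rank ∂_2 = (18 − 6) − 12 = 0, and ∂_2 has invariant factor 2 > 1, so H_1 = Z/2.
  H_2: rank ker ∂_2 − rank ∂_3 = (12 − 12) − 0 = 0, and there is no ∂_3, so H_2 = 0.

H_0 ≅ Z,  H_1 ≅ Z/2,  H_2 = 0.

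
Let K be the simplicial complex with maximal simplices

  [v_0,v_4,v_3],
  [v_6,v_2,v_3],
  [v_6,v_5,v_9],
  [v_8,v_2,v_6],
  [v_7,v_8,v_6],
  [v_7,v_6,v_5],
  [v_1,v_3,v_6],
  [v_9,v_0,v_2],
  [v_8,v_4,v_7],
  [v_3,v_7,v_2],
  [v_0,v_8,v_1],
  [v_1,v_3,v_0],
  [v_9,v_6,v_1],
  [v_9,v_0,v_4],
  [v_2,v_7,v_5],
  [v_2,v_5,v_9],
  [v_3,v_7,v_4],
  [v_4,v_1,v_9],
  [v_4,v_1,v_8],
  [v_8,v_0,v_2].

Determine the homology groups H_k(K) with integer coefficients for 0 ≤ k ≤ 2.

Take the total order v_0 < v_1 < v_2 < v_3 < v_4 < v_5 < v_6 < v_7 < v_8 < v_9 on the vertex set. Then K (dimension 2) consists of the simplices:

  0-simplices (10): [v_0], [v_1], [v_2], [v_3], [v_4], [v_5], [v_6], [v_7], [v_8], [v_9]
  1-simplices (30): (30 of them)
  2-simplices (20): (20 of them)

Hence C_0 ≅ Z^10, C_1 ≅ Z^30, C_2 ≅ Z^20.

Boundary ∂_1: C_1 → C_0 is given by ∂[p,q] = [q] − [p].
As a 10×30 matrix over Z this has rank 9, with invariant factors (1,1,1,1,1,1,1,1,1).

Boundary ∂_2: C_2 → C_1 sends each 2-simplex [p,q,r] to [q,r] − [p,r] + [p,q]. For instance
  ∂[v_0,v_2,v_9] = [v_2,v_9] − [v_0,v_9] + [v_0,v_2],
  ∂[v_2,v_5,v_9] = [v_5,v_9] − [v_2,v_9] + [v_2,v_5].
The 30×20 boundary matrix has rank 20 and Smith normal form diag(1,1,1,1,1,1,1,1,1,1,1,1,1,1,1,1,1,1,1,2).

Computing H_k = (kernel of ∂_k) / (image of ∂_{k+1}):

  H_0: rank C_0 − rank ∂_1 = 10 − 9 = 1, and the invariant factors of ∂_1 are all 1, so H_0 = Z.
  H_1: rank ker ∂_1 − rank ∂_2 = (30 − 9) − 20 = 1, and ∂_2 has invariant factor 2 > 1, so H_1 = Z ⊕ Z/2.
  H_2: rank ker ∂_2 − rank ∂_3 = (20 − 20) − 0 = 0, and there is no ∂_3, so H_2 = 0.

As a check, the Euler characteristic is 10 − 30 + 20 = 0, which agrees with 1 − 1 + 0 = 0.
(K is a triangulation of the Klein bottle.)

H_0 ≅ Z,  H_1 ≅ Z ⊕ Z/2,  H_2 = 0.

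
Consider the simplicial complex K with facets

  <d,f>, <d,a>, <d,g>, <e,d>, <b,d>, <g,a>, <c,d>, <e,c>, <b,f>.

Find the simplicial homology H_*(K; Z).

H_0 ≅ Z,  H_1 ≅ Z^3.

Order the vertices as a < b < c < d < e < f < g. Listing each simplex with vertices in this order, K has dimension 1 with simplices:

  0-simplices (7): a, b, c, d, e, f, g
  1-simplices (9): ad, ag, bd, bf, cd, ce, de, df, dg

Hence C_0 ≅ Z^7, C_1 ≅ Z^9.

∂_1: C_1 → C_0 sends each edge [p,q] (with p < q) to q − p. For instance
  ∂de = e − d.
The resulting 7×9 matrix has rank 6, and its Smith normal form has invariant factors (1,1,1,1,1,1).

From H_k ≅ ker(∂_k) / im(∂_{k+1}) we obtain:

  H_0: rank C_0 − rank ∂_1 = 7 − 6 = 1, and the invariant factors of ∂_1 are all 1, so H_0 ≅ Z.
  H_1: rank ker ∂_1 − rank ∂_2 = (9 − 6) − 0 = 3, and there is no ∂_2, so H_1 ≅ Z^3.

As a check, the Euler characteristic is 7 − 9 = -2, which agrees with 1 − 3 = -2.
(K is a triangulation of a wedge of 3 circles.)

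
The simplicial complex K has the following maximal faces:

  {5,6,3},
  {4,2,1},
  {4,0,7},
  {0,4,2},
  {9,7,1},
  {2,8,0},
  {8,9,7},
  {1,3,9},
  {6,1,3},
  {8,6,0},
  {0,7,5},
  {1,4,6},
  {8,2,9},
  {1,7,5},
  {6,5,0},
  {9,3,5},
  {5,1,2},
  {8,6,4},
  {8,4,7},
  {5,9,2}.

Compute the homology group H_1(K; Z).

Take the total order 0 < 1 < 2 < 3 < 4 < 5 < 6 < 7 < 8 < 9 on the vertex set. Then K (dimension 2) consists of the simplices:

  0-simplices (10): [0], [1], [2], [3], [4], [5], [6], [7], [8], [9]
  1-simplices (30): (30 of them)
  2-simplices (20): (20 of them)

Hence C_0 ≅ Z^10, C_1 ≅ Z^30, C_2 ≅ Z^20.

The boundary map ∂_1: C_1 → C_0 sends each edge [p,q] (with p < q) to q − p. For instance
  ∂[0,6] = [6] − [0].
As a 10×30 matrix over Z this has rank 9, with invariant factors (1,1,1,1,1,1,1,1,1).

The boundary map ∂_2: C_2 → C_1 maps a triangle to the signed sum of its edges. For instance
  ∂[1,7,9] = [7,9] − [1,9] + [1,7],
  ∂[7,8,9] = [8,9] − [7,9] + [7,8].
This gives a 30×20 integer matrix of rank 20; reducing to Smith normal form yields diagonal entries (1,1,1,1,1,1,1,1,1,1,1,1,1,1,1,1,1,1,1,2).

Reading off H_k = ker ∂_k / im ∂_{k+1}:

  H_1: rank ker ∂_1 − rank ∂_2 = (30 − 9) − 20 = 1, and ∂_2 has invariant factor 2 > 1, so H_1 = Z ⊕ Z/2.

(K is a triangulation of the Klein bottle.)

H_1 ≅ Z ⊕ Z/2.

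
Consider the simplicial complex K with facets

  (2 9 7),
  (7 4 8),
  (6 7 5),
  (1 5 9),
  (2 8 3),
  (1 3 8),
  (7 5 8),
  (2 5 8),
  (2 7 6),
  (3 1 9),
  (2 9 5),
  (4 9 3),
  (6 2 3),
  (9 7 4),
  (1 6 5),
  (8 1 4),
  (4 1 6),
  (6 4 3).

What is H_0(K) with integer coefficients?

H_0 = Z.

K has 9 vertices, 27 edges, 18 triangles.
rank ∂_0 = 0, rank ∂_1 = 8 ⇒ b_0 = 9 − 0 − 8 = 1; all invariant factors of ∂_1 are 1 so no torsion. So H_0 ≅ Z.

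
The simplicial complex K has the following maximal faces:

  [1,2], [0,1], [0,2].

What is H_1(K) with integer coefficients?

Take the total order 0 < 1 < 2 on the vertex set. Then K (dimension 1) consists of the simplices:

  0-simplices (3): [0], [1], [2]
  1-simplices (3): [0,1], [0,2], [1,2]

Hence C_0 ≅ Z^3, C_1 ≅ Z^3.

The boundary map ∂_1: C_1 → C_0 maps an edge to its endpoints' difference, ∂[p,q] = q − p. For instance
  ∂[1,2] = [2] − [1].
The resulting 3×3 matrix has rank 2, and its Smith normal form has invariant factors (1,1).

Computing H_k = (kernel of ∂_k) / (image of ∂_{k+1}):

  H_1: rank ker ∂_1 − rank ∂_2 = (3 − 2) − 0 = 1, and there is no ∂_2, so H_1 = Z.

H_1 ≅ Z.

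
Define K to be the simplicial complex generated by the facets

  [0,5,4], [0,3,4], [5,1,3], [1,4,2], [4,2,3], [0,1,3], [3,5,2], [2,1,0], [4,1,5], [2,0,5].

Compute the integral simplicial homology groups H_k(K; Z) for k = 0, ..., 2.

H_0 ≅ Z,  H_1 ≅ Z/2,  H_2 = 0.

We work with the vertex ordering 0 < 1 < 2 < 3 < 4 < 5. The simplices of K, each written with vertices in increasing order, are:

  0-simplices (6): [0], [1], [2], [3], [4], [5]
  1-simplices (15): [0,1], [0,2], [0,3], [0,4], [0,5], [1,2], [1,3], [1,4], [1,5], [2,3], [2,4], [2,5], [3,4], [3,5], [4,5]
  2-simplices (10): [0,1,2], [0,1,3], [0,2,5], [0,3,4], [0,4,5], [1,2,4], [1,3,5], [1,4,5], [2,3,4], [2,3,5]

Hence C_0 ≅ Z^6, C_1 ≅ Z^15, C_2 ≅ Z^10.

The boundary map ∂_1: C_1 → C_0 is given by ∂[p,q] = [q] − [p].
This gives a 6×15 integer matrix of rank 5; reducing to Smith normal form yields diagonal entries (1,1,1,1,1).

∂_2: C_2 → C_1 acts by ∂[p,q,r] = [q,r] − [p,r] + [p,q]. For instance
  ∂[1,2,4] = [2,4] − [1,4] + [1,2],
  ∂[1,3,5] = [3,5] − [1,5] + [1,3].
The 15×10 boundary matrix has rank 10 and Smith normal form diag(1,1,1,1,1,1,1,1,1,2).

Computing H_k = (kernel of ∂_k) / (image of ∂_{k+1}):

  H_0: rank C_0 − rank ∂_1 = 6 − 5 = 1, and the invariant factors of ∂_1 are all 1, so H_0 = Z.
  H_1: rank ker ∂_1 − rank ∂_2 = (15 − 5) − 10 = 0, and ∂_2 has invariant factor 2 > 1, so H_1 = Z/2.
  H_2: rank ker ∂_2 − rank ∂_3 = (10 − 10) − 0 = 0, and there is no ∂_3, so H_2 = 0.

(K is a triangulation of the real projective plane RP^2.)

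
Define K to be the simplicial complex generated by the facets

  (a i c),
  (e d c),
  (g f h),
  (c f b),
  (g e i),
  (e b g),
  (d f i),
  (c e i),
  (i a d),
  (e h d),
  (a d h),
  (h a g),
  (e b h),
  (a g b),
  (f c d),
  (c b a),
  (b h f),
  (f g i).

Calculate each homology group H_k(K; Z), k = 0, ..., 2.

H_0 ≅ Z,  H_1 ≅ Z ⊕ Z/2,  H_2 = 0.

K has 9 vertices, 27 edges, 18 triangles.
rank ∂_0 = 0, rank ∂_1 = 8 ⇒ b_0 = 9 − 0 − 8 = 1; all invariant factors of ∂_1 are 1 so no torsion. So H_0 ≅ Z.
rank ∂_1 = 8, rank ∂_2 = 18 ⇒ b_1 = 27 − 8 − 18 = 1; ∂_2 has invariant factor(s) [2] giving torsion. So H_1 ≅ Z ⊕ Z/2.
rank ∂_2 = 18, rank ∂_3 = 0 ⇒ b_2 = 18 − 18 − 0 = 0. So H_2 ≅ 0.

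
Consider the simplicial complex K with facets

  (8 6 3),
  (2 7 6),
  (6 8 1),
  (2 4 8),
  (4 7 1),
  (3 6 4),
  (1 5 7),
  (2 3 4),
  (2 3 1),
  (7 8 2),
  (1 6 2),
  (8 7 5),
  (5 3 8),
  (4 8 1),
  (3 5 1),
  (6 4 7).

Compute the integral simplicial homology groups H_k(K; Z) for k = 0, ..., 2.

Fix the vertex order 1 < 2 < 3 < 4 < 5 < 6 < 7 < 8 and write every simplex with vertices in increasing order. Then dim K = 2 and the simplices of K are:

  0-simplices (8): [1], [2], [3], [4], [5], [6], [7], [8]
  1-simplices (24): (24 of them)
  2-simplices (16): [1,2,3], [1,2,6], [1,3,5], [1,4,7], [1,4,8], [1,5,7], [1,6,8], [2,3,4], [2,4,8], [2,6,7], [2,7,8], [3,4,6], [3,5,8], [3,6,8], [4,6,7], [5,7,8]

Hence C_0 ≅ Z^8, C_1 ≅ Z^24, C_2 ≅ Z^16.

The boundary map ∂_1: C_1 → C_0 is given by ∂[p,q] = [q] − [p].
The resulting 8×24 matrix has rank 7, and its Smith normal form has invariant factors (1,1,1,1,1,1,1).

∂_2: C_2 → C_1 acts by ∂[p,q,r] = [q,r] − [p,r] + [p,q]. For instance
  ∂[1,4,7] = [4,7] − [1,7] + [1,4],
  ∂[1,4,8] = [4,8] − [1,8] + [1,4].
The 24×16 boundary matrix has rank 15 and Smith normal form diag(1,1,1,1,1,1,1,1,1,1,1,1,1,1,1).

Reading off H_k = ker ∂_k / im ∂_{k+1}:

  H_0: rank C_0 − rank ∂_1 = 8 − 7 = 1, and the invariant factors of ∂_1 are all 1, so H_0 ≅ Z.
  H_1: rank ker ∂_1 − rank ∂_2 = (24 − 7) − 15 = 2, and the invariant factors of ∂_2 are all 1, so H_1 ≅ Z^2.
  H_2: rank ker ∂_2 − rank ∂_3 = (16 − 15) − 0 = 1, and there is no ∂_3, so H_2 ≅ Z.

(K is a triangulation of the torus T^2.)

H_0 ≅ Z,  H_1 ≅ Z^2,  H_2 ≅ Z.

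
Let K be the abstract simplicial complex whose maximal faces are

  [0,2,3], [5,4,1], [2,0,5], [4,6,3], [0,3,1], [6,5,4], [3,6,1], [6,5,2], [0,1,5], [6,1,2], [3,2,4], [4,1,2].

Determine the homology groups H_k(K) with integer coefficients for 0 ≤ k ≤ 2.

H_0 ≅ Z,  H_1 ≅ Z_2,  H_2 = 0.

Take the total order 0 < 1 < 2 < 3 < 4 < 5 < 6 on the vertex set. Then K (dimension 2) consists of the simplices:

  0-simplices (7): [0], [1], [2], [3], [4], [5], [6]
  1-simplices (18): [0,1], [0,2], [0,3], [0,5], [1,2], [1,3], [1,4], [1,5], [1,6], [2,3], [2,4], [2,5], [2,6], [3,4], [3,6], [4,5], [4,6], [5,6]
  2-simplices (12): [0,1,3], [0,1,5], [0,2,3], [0,2,5], [1,2,4], [1,2,6], [1,3,6], [1,4,5], [2,3,4], [2,5,6], [3,4,6], [4,5,6]

so the chain groups are C_0 ≅ Z^7, C_1 ≅ Z^18, C_2 ≅ Z^12.

The boundary map ∂_1: C_1 → C_0 is given by ∂[p,q] = [q] − [p]. For instance
  ∂[4,5] = [5] − [4].
This gives a 7×18 integer matrix of rank 6; reducing to Smith normal form yields diagonal entries (1,1,1,1,1,1).

∂_2: C_2 → C_1 sends each 2-simplex [p,q,r] to [q,r] − [p,r] + [p,q]. For instance
  ∂[0,1,3] = [1,3] − [0,3] + [0,1],
  ∂[1,3,6] = [3,6] − [1,6] + [1,3].
The 18×12 boundary matrix has rank 12 and Smith normal form diag(1,1,1,1,1,1,1,1,1,1,1,2).

From H_k ≅ ker(∂_k) / im(∂_{k+1}) we obtain:

  H_0: rank C_0 − rank ∂_1 = 7 − 6 = 1, and the invariant factors of ∂_1 are all 1, so H_0 ≅ Z.
  H_1: rank ker ∂_1 − rank ∂_2 = (18 − 6) − 12 = 0, and ∂_2 has invariant factor 2 > 1, so H_1 ≅ Z_2.
  H_2: rank ker ∂_2 − rank ∂_3 = (12 − 12) − 0 = 0, and there is no ∂_3, so H_2 ≅ 0.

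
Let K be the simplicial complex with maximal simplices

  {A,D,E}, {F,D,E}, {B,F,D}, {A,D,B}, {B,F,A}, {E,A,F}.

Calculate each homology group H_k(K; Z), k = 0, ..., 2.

Fix the vertex order A < B < D < E < F and write every simplex with vertices in increasing order. Then dim K = 2 and the simplices of K are:

  0-simplices (5): A, B, D, E, F
  1-simplices (9): AB, AD, AE, AF, BD, BF, DE, DF, EF
  2-simplices (6): ABD, ABF, ADE, AEF, BDF, DEF

so the chain groups are C_0 ≅ Z^5, C_1 ≅ Z^9, C_2 ≅ Z^6.

∂_1: C_1 → C_0 sends each edge [p,q] (with p < q) to q − p.
This gives a 5×9 integer matrix of rank 4; reducing to Smith normal form yields diagonal entries (1,1,1,1).

∂_2: C_2 → C_1 sends each 2-simplex [p,q,r] to [q,r] − [p,r] + [p,q]. For instance
  ∂DEF = EF − DF + DE,
  ∂AEF = EF − AF + AE.
This gives a 9×6 integer matrix of rank 5; reducing to Smith normal form yields diagonal entries (1,1,1,1,1).

Now H_k = ker ∂_k / im ∂_{k+1}, so:

  H_0: rank C_0 − rank ∂_1 = 5 − 4 = 1, and the invariant factors of ∂_1 are all 1, so H_0 = Z.
  H_1: rank ker ∂_1 − rank ∂_2 = (9 − 4) − 5 = 0, and the invariant factors of ∂_2 are all 1, so H_1 = 0.
  H_2: rank ker ∂_2 − rank ∂_3 = (6 − 5) − 0 = 1, and there is no ∂_3, so H_2 = Z.

As a check, the Euler characteristic is 5 − 9 + 6 = 2, which agrees with 1 − 0 + 1 = 2.
(K is a triangulation of the 2-sphere S^2.)

H_0 ≅ Z,  H_1 = 0,  H_2 ≅ Z.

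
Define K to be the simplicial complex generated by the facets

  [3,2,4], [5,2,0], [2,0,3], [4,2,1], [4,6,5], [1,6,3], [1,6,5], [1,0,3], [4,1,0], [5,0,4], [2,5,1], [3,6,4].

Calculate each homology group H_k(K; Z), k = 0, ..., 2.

Order the vertices as 0 < 1 < 2 < 3 < 4 < 5 < 6. Listing each simplex with vertices in this order, K has dimension 2 with simplices:

  0-simplices (7): [0], [1], [2], [3], [4], [5], [6]
  1-simplices (18): [0,1], [0,2], [0,3], [0,4], [0,5], [1,2], [1,3], [1,4], [1,5], [1,6], [2,3], [2,4], [2,5], [3,4], [3,6], [4,5], [4,6], [5,6]
  2-simplices (12): [0,1,3], [0,1,4], [0,2,3], [0,2,5], [0,4,5], [1,2,4], [1,2,5], [1,3,6], [1,5,6], [2,3,4], [3,4,6], [4,5,6]

Hence C_0 ≅ Z^7, C_1 ≅ Z^18, C_2 ≅ Z^12.

Boundary ∂_1: C_1 → C_0 sends each edge [p,q] (with p < q) to q − p. For instance
  ∂[1,4] = [4] − [1].
As a 7×18 matrix over Z this has rank 6, with invariant factors (1,1,1,1,1,1).

Boundary ∂_2: C_2 → C_1 acts by ∂[p,q,r] = [q,r] − [p,r] + [p,q]. For instance
  ∂[3,4,6] = [4,6] − [3,6] + [3,4],
  ∂[0,4,5] = [4,5] − [0,5] + [0,4].
As a 18×12 matrix over Z this has rank 12, with invariant factors (1,1,1,1,1,1,1,1,1,1,1,2).

Reading off H_k = ker ∂_k / im ∂_{k+1}:

  H_0: rank C_0 − rank ∂_1 = 7 − 6 = 1, and the invariant factors of ∂_1 are all 1, so H_0 ≅ Z.
  H_1: rank ker ∂_1 − rank ∂_2 = (18 − 6) − 12 = 0, and ∂_2 has invariant factor 2 > 1, so H_1 ≅ Z/2Z.
  H_2: rank ker ∂_2 − rank ∂_3 = (12 − 12) − 0 = 0, and there is no ∂_3, so H_2 ≅ 0.

(K is a triangulation of the real projective plane RP^2.)

H_0 ≅ Z,  H_1 ≅ Z/2Z,  H_2 = 0.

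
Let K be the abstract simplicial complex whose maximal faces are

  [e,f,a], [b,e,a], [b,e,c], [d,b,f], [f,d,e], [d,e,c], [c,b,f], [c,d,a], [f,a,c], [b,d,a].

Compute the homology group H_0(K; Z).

H_0 = Z.

Take the total order a < b < c < d < e < f on the vertex set. Then K (dimension 2) consists of the simplices:

  0-simplices (6): a, b, c, d, e, f
  1-simplices (15): ab, ac, ad, ae, af, bc, bd, be, bf, cd, ce, cf, de, df, ef
  2-simplices (10): abd, abe, acd, acf, aef, bce, bcf, bdf, cde, def

so the chain groups are C_0 ≅ Z^6, C_1 ≅ Z^15, C_2 ≅ Z^10.

Boundary ∂_1: C_1 → C_0 maps an edge to its endpoints' difference, ∂[p,q] = q − p. For instance
  ∂de = e − d.
This gives a 6×15 integer matrix of rank 5; reducing to Smith normal form yields diagonal entries (1,1,1,1,1).

∂_2: C_2 → C_1 maps a triangle to the signed sum of its edges. For instance
  ∂aef = ef − af + ae,
  ∂bcf = cf − bf + bc.
The resulting 15×10 matrix has rank 10, and its Smith normal form has invariant factors (1,1,1,1,1,1,1,1,1,2).

Now H_k = ker ∂_k / im ∂_{k+1}, so:

  H_0: rank C_0 − rank ∂_1 = 6 − 5 = 1, and the invariant factors of ∂_1 are all 1, so H_0 = Z.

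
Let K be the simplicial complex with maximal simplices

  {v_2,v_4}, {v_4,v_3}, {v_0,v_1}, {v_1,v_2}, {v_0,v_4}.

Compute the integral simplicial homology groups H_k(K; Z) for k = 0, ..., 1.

H_0 ≅ Z,  H_1 ≅ Z.

Order the vertices as v_0 < v_1 < v_2 < v_3 < v_4. Listing each simplex with vertices in this order, K has dimension 1 with simplices:

  0-simplices (5): [v_0], [v_1], [v_2], [v_3], [v_4]
  1-simplices (5): [v_0,v_1], [v_0,v_4], [v_1,v_2], [v_2,v_4], [v_3,v_4]

so the chain groups are C_0 ≅ Z^5, C_1 ≅ Z^5.

∂_1: C_1 → C_0 is given by ∂[p,q] = [q] − [p].
The resulting 5×5 matrix has rank 4, and its Smith normal form has invariant factors (1,1,1,1).

From H_k ≅ ker(∂_k) / im(∂_{k+1}) we obtain:

  H_0: rank C_0 − rank ∂_1 = 5 − 4 = 1, and the invariant factors of ∂_1 are all 1, so H_0 ≅ Z.
  H_1: rank ker ∂_1 − rank ∂_2 = (5 − 4) − 0 = 1, and there is no ∂_2, so H_1 ≅ Z.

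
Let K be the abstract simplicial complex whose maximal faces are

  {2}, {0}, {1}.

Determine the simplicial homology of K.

Take the total order 0 < 1 < 2 on the vertex set. Then K (dimension 0) consists of the simplices:

  0-simplices (3): [0], [1], [2]

so the chain groups are C_0 ≅ Z^3.

From H_k ≅ ker(∂_k) / im(∂_{k+1}) we obtain:

  H_0: rank C_0 − rank ∂_1 = 3 − 0 = 3, and there is no ∂_1, so H_0 ≅ Z^3.

(K is a triangulation of a set of 3 points.)

H_0 ≅ Z^3.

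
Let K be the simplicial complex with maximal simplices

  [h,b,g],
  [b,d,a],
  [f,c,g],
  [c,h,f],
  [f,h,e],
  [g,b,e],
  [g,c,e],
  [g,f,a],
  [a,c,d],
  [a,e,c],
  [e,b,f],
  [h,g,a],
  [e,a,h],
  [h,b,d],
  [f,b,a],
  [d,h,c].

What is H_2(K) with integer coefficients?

H_2 ≅ Z.

Take the total order a < b < c < d < e < f < g < h on the vertex set. Then K (dimension 2) consists of the simplices:

  0-simplices (8): a, b, c, d, e, f, g, h
  1-simplices (24): ab, ac, ad, ae, af, ag, ah, bd, be, bf, bg, bh, cd, ce, cf, cg, ch, dh, ef, eg, eh, fg, fh, gh
  2-simplices (16): abd, abf, acd, ace, aeh, afg, agh, bdh, bef, beg, bgh, cdh, ceg, cfg, cfh, efh

so the chain groups are C_0 ≅ Z^8, C_1 ≅ Z^24, C_2 ≅ Z^16.

The boundary map ∂_1: C_1 → C_0 sends each edge [p,q] (with p < q) to q − p. For instance
  ∂fh = h − f.
The 8×24 boundary matrix has rank 7 and Smith normal form diag(1,1,1,1,1,1,1).

Boundary ∂_2: C_2 → C_1 maps a triangle to the signed sum of its edges. For instance
  ∂abd = bd − ad + ab,
  ∂efh = fh − eh + ef.
The 24×16 boundary matrix has rank 15 and Smith normal form diag(1,1,1,1,1,1,1,1,1,1,1,1,1,1,1).

Computing H_k = (kernel of ∂_k) / (image of ∂_{k+1}):

  H_2: rank ker ∂_2 − rank ∂_3 = (16 − 15) − 0 = 1, and there is no ∂_3, so H_2 = Z.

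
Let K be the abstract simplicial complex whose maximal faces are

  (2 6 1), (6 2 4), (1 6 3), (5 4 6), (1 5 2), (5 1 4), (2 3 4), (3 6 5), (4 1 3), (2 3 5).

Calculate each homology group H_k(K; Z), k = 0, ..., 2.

Take the total order 1 < 2 < 3 < 4 < 5 < 6 on the vertex set. Then K (dimension 2) consists of the simplices:

  0-simplices (6): [1], [2], [3], [4], [5], [6]
  1-simplices (15): [1,2], [1,3], [1,4], [1,5], [1,6], [2,3], [2,4], [2,5], [2,6], [3,4], [3,5], [3,6], [4,5], [4,6], [5,6]
  2-simplices (10): [1,2,5], [1,2,6], [1,3,4], [1,3,6], [1,4,5], [2,3,4], [2,3,5], [2,4,6], [3,5,6], [4,5,6]

giving chain groups C_0 ≅ Z^6, C_1 ≅ Z^15, C_2 ≅ Z^10.

∂_1: C_1 → C_0 maps an edge to its endpoints' difference, ∂[p,q] = q − p.
The resulting 6×15 matrix has rank 5, and its Smith normal form has invariant factors (1,1,1,1,1).

The boundary map ∂_2: C_2 → C_1 sends each 2-simplex [p,q,r] to [q,r] − [p,r] + [p,q]. For instance
  ∂[2,3,5] = [3,5] − [2,5] + [2,3],
  ∂[3,5,6] = [5,6] − [3,6] + [3,5].
As a 15×10 matrix over Z this has rank 10, with invariant factors (1,1,1,1,1,1,1,1,1,2).

Reading off H_k = ker ∂_k / im ∂_{k+1}:

  H_0: rank C_0 − rank ∂_1 = 6 − 5 = 1, and the invariant factors of ∂_1 are all 1, so H_0 = Z.
  H_1: rank ker ∂_1 − rank ∂_2 = (15 − 5) − 10 = 0, and ∂_2 has invariant factor 2 > 1, so H_1 = Z/2.
  H_2: rank ker ∂_2 − rank ∂_3 = (10 − 10) − 0 = 0, and there is no ∂_3, so H_2 = 0.

(K is a triangulation of the real projective plane RP^2.)

H_0 = Z,  H_1 = Z/2,  H_2 = 0.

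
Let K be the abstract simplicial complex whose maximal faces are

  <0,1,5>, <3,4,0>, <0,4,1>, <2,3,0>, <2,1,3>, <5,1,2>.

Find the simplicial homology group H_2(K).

Order the vertices as 0 < 1 < 2 < 3 < 4 < 5. Listing each simplex with vertices in this order, K has dimension 2 with simplices:

  0-simplices (6): [0], [1], [2], [3], [4], [5]
  1-simplices (12): [0,1], [0,2], [0,3], [0,4], [0,5], [1,2], [1,3], [1,4], [1,5], [2,3], [2,5], [3,4]
  2-simplices (6): [0,1,4], [0,1,5], [0,2,3], [0,3,4], [1,2,3], [1,2,5]

giving chain groups C_0 ≅ Z^6, C_1 ≅ Z^12, C_2 ≅ Z^6.

Boundary ∂_1: C_1 → C_0 is given by ∂[p,q] = [q] − [p]. For instance
  ∂[0,5] = [5] − [0].
The resulting 6×12 matrix has rank 5, and its Smith normal form has invariant factors (1,1,1,1,1).

∂_2: C_2 → C_1 sends each 2-simplex [p,q,r] to [q,r] − [p,r] + [p,q]. For instance
  ∂[1,2,3] = [2,3] − [1,3] + [1,2],
  ∂[0,3,4] = [3,4] − [0,4] + [0,3].
As a 12×6 matrix over Z this has rank 6, with invariant factors (1,1,1,1,1,1).

Reading off H_k = ker ∂_k / im ∂_{k+1}:

  H_2: rank ker ∂_2 − rank ∂_3 = (6 − 6) − 0 = 0, and there is no ∂_3, so H_2 ≅ 0.

H_2 ≅ 0.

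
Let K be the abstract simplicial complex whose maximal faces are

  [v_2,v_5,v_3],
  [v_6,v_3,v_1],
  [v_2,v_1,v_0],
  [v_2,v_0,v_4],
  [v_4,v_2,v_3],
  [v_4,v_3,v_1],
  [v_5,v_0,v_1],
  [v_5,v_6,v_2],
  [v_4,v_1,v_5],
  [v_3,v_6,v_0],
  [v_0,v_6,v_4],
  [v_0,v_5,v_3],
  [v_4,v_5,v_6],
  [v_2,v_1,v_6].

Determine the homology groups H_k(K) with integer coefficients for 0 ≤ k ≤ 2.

H_0 ≅ Z,  H_1 ≅ Z^2,  H_2 ≅ Z.

Fix the vertex order v_0 < v_1 < v_2 < v_3 < v_4 < v_5 < v_6 and write every simplex with vertices in increasing order. Then dim K = 2 and the simplices of K are:

  0-simplices (7): [v_0], [v_1], [v_2], [v_3], [v_4], [v_5], [v_6]
  1-simplices (21): (21 of them)
  2-simplices (14): (14 of them)

giving chain groups C_0 ≅ Z^7, C_1 ≅ Z^21, C_2 ≅ Z^14.

∂_1: C_1 → C_0 maps an edge to its endpoints' difference, ∂[p,q] = q − p. For instance
  ∂[v_4,v_5] = [v_5] − [v_4].
The resulting 7×21 matrix has rank 6, and its Smith normal form has invariant factors (1,1,1,1,1,1).

∂_2: C_2 → C_1 maps a triangle to the signed sum of its edges. For instance
  ∂[v_2,v_3,v_5] = [v_3,v_5] − [v_2,v_5] + [v_2,v_3],
  ∂[v_0,v_3,v_6] = [v_3,v_6] − [v_0,v_6] + [v_0,v_3].
This gives a 21×14 integer matrix of rank 13; reducing to Smith normal form yields diagonal entries (1,1,1,1,1,1,1,1,1,1,1,1,1).

Now H_k = ker ∂_k / im ∂_{k+1}, so:

  H_0: rank C_0 − rank ∂_1 = 7 − 6 = 1, and the invariant factors of ∂_1 are all 1, so H_0 ≅ Z.
  H_1: rank ker ∂_1 − rank ∂_2 = (21 − 6) − 13 = 2, and the invariant factors of ∂_2 are all 1, so H_1 ≅ Z^2.
  H_2: rank ker ∂_2 − rank ∂_3 = (14 − 13) − 0 = 1, and there is no ∂_3, so H_2 ≅ Z.

As a check, the Euler characteristic is 7 − 21 + 14 = 0, which agrees with 1 − 2 + 1 = 0.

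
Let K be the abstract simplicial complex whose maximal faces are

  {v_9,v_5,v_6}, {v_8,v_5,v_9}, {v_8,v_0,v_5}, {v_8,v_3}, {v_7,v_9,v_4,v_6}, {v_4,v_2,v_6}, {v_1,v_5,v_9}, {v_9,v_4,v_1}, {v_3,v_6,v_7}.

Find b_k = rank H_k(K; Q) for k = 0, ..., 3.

b_0 = 1, b_1 = 1, b_2 = 0, b_3 = 0.

Order the vertices as v_0 < v_1 < v_2 < v_3 < v_4 < v_5 < v_6 < v_7 < v_8 < v_9. Listing each simplex with vertices in this order, K has dimension 3 with simplices:

  0-simplices (10): [v_0], [v_1], [v_2], [v_3], [v_4], [v_5], [v_6], [v_7], [v_8], [v_9]
  1-simplices (20): (20 of them)
  2-simplices (11): (11 of them)
  3-simplices (1): [v_4,v_6,v_7,v_9]

Hence C_0 ≅ Z^10, C_1 ≅ Z^20, C_2 ≅ Z^11, C_3 ≅ Z^1.

∂_1: C_1 → C_0 sends each edge [p,q] (with p < q) to q − p. For instance
  ∂[v_1,v_5] = [v_5] − [v_1].
The resulting 10×20 matrix has rank 9, and its Smith normal form has invariant factors (1,1,1,1,1,1,1,1,1).

∂_2: C_2 → C_1 acts by ∂[p,q,r] = [q,r] − [p,r] + [p,q]. For instance
  ∂[v_2,v_4,v_6] = [v_4,v_6] − [v_2,v_6] + [v_2,v_4],
  ∂[v_0,v_5,v_8] = [v_5,v_8] − [v_0,v_8] + [v_0,v_5].
The 20×11 boundary matrix has rank 10 and Smith normal form diag(1,1,1,1,1,1,1,1,1,1).

Boundary ∂_3: C_3 → C_2 sends each 3-simplex σ to the alternating sum Σ_i (−1)^i (σ with its i-th vertex removed). For instance
  ∂[v_4,v_6,v_7,v_9] = [v_6,v_7,v_9] − [v_4,v_7,v_9] + [v_4,v_6,v_9] − [v_4,v_6,v_7].
The resulting 11×1 matrix has rank 1, and its Smith normal form has invariant factors (1).

From H_k ≅ ker(∂_k) / im(∂_{k+1}) we obtain:

  H_0: rank C_0 − rank ∂_1 = 10 − 9 = 1, and the invariant factors of ∂_1 are all 1, so H_0 ≅ Z.
  H_1: rank ker ∂_1 − rank ∂_2 = (20 − 9) − 10 = 1, and the invariant factors of ∂_2 are all 1, so H_1 ≅ Z.
  H_2: rank ker ∂_2 − rank ∂_3 = (11 − 10) − 1 = 0, and the invariant factors of ∂_3 are all 1, so H_2 ≅ 0.
  H_3: rank ker ∂_3 − rank ∂_4 = (1 − 1) − 0 = 0, and there is no ∂_4, so H_3 ≅ 0.

As a check, the Euler characteristic is 10 − 20 + 11 − 1 = 0, which agrees with 1 − 1 + 0 − 0 = 0.

Hence the Betti numbers are b_0 = 1, b_1 = 1, b_2 = 0, b_3 = 0.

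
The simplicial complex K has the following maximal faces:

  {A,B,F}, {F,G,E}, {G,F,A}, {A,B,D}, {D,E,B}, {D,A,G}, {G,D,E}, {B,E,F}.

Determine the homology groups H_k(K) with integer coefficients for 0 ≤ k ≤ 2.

Fix the vertex order A < B < D < E < F < G and write every simplex with vertices in increasing order. Then dim K = 2 and the simplices of K are:

  0-simplices (6): A, B, D, E, F, G
  1-simplices (12): AB, AD, AF, AG, BD, BE, BF, DE, DG, EF, EG, FG
  2-simplices (8): ABD, ABF, ADG, AFG, BDE, BEF, DEG, EFG

giving chain groups C_0 ≅ Z^6, C_1 ≅ Z^12, C_2 ≅ Z^8.

Boundary ∂_1: C_1 → C_0 sends each edge [p,q] (with p < q) to q − p. For instance
  ∂AF = F − A.
This gives a 6×12 integer matrix of rank 5; reducing to Smith normal form yields diagonal entries (1,1,1,1,1).

∂_2: C_2 → C_1 maps a triangle to the signed sum of its edges. For instance
  ∂BEF = EF − BF + BE,
  ∂ABD = BD − AD + AB.
The resulting 12×8 matrix has rank 7, and its Smith normal form has invariant factors (1,1,1,1,1,1,1).

Computing H_k = (kernel of ∂_k) / (image of ∂_{k+1}):

  H_0: rank C_0 − rank ∂_1 = 6 − 5 = 1, and the invariant factors of ∂_1 are all 1, so H_0 ≅ Z.
  H_1: rank ker ∂_1 − rank ∂_2 = (12 − 5) − 7 = 0, and the invariant factors of ∂_2 are all 1, so H_1 ≅ 0.
  H_2: rank ker ∂_2 − rank ∂_3 = (8 − 7) − 0 = 1, and there is no ∂_3, so H_2 ≅ Z.

H_0 = Z,  H_1 = 0,  H_2 = Z.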